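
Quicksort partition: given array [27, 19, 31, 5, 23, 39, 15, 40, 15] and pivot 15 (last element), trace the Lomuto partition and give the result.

Lomuto partition with pivot = 15:

Initial array: [27, 19, 31, 5, 23, 39, 15, 40, 15]

arr[0]=27 > 15: no swap
arr[1]=19 > 15: no swap
arr[2]=31 > 15: no swap
arr[3]=5 <= 15: swap with position 0, array becomes [5, 19, 31, 27, 23, 39, 15, 40, 15]
arr[4]=23 > 15: no swap
arr[5]=39 > 15: no swap
arr[6]=15 <= 15: swap with position 1, array becomes [5, 15, 31, 27, 23, 39, 19, 40, 15]
arr[7]=40 > 15: no swap

Place pivot at position 2: [5, 15, 15, 27, 23, 39, 19, 40, 31]
Pivot position: 2

After partitioning with pivot 15, the array becomes [5, 15, 15, 27, 23, 39, 19, 40, 31]. The pivot is placed at index 2. All elements to the left of the pivot are <= 15, and all elements to the right are > 15.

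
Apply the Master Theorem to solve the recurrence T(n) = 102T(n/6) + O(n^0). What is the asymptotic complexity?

Master Theorem for T(n) = 102T(n/6) + O(n^0):

a = 102, b = 6, c = 0
log_b(a) = log_6(102) = 2.5812

Case 1: c = 0 < log_6(102) = 2.5812
T(n) = O(n^(log_6 102))

For T(n) = 102T(n/6) + O(n^0): log_6(102) = 2.5812. This is Case 1 of the Master Theorem (c < log_b(a), work dominated by leaves), giving O(n^(log_6 102)).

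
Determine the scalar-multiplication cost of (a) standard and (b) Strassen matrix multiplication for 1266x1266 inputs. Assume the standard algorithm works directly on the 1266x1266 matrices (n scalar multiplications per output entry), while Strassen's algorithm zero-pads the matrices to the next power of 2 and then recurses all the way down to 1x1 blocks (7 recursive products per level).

Matrix multiplication for 1266x1266 matrices:

Strassen's algorithm requires power-of-2 dimensions. Pad 1266x1266 to 2048x2048 (next power of 2).

Standard algorithm: 1266^3 = 2029089096 multiplications
Strassen's algorithm: 7^(log2(2048)) = 7^11 = 1977326743 multiplications
Savings: 2029089096 - 1977326743 = 51762353 multiplications

Standard: 2029089096 multiplications (1266^3). Strassen: 1977326743 multiplications (7^11, after padding to 2048x2048). Strassen reduces 8 recursive multiplications to 7 at each level.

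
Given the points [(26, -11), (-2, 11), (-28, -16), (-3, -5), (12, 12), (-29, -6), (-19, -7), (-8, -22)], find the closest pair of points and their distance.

Computing all pairwise distances among 8 points:

d((26, -11), (-2, 11)) = 35.609
d((26, -11), (-28, -16)) = 54.231
d((26, -11), (-3, -5)) = 29.6142
d((26, -11), (12, 12)) = 26.9258
d((26, -11), (-29, -6)) = 55.2268
d((26, -11), (-19, -7)) = 45.1774
d((26, -11), (-8, -22)) = 35.7351
d((-2, 11), (-28, -16)) = 37.4833
d((-2, 11), (-3, -5)) = 16.0312
d((-2, 11), (12, 12)) = 14.0357
d((-2, 11), (-29, -6)) = 31.9061
d((-2, 11), (-19, -7)) = 24.7588
d((-2, 11), (-8, -22)) = 33.541
d((-28, -16), (-3, -5)) = 27.313
d((-28, -16), (12, 12)) = 48.8262
d((-28, -16), (-29, -6)) = 10.0499 <-- minimum
d((-28, -16), (-19, -7)) = 12.7279
d((-28, -16), (-8, -22)) = 20.8806
d((-3, -5), (12, 12)) = 22.6716
d((-3, -5), (-29, -6)) = 26.0192
d((-3, -5), (-19, -7)) = 16.1245
d((-3, -5), (-8, -22)) = 17.72
d((12, 12), (-29, -6)) = 44.7772
d((12, 12), (-19, -7)) = 36.3593
d((12, 12), (-8, -22)) = 39.4462
d((-29, -6), (-19, -7)) = 10.0499 <-- minimum
d((-29, -6), (-8, -22)) = 26.4008
d((-19, -7), (-8, -22)) = 18.6011

Minimum distance: 10.0499 (tie among 2 pairs: (-28, -16) and (-29, -6); (-29, -6) and (-19, -7))

The minimum Euclidean distance is 10.0499. There is a tie: 2 pairs achieve this minimum — (-28, -16) and (-29, -6); (-29, -6) and (-19, -7). Any of these is a valid closest pair. For 8 points, brute-force pairwise comparison is shown above. For large n, the divide-and-conquer algorithm (sort by x, recurse on halves, check the dividing strip) achieves O(n log n).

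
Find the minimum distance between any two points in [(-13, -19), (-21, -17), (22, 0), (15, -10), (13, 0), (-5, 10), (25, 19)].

Computing all pairwise distances among 7 points:

d((-13, -19), (-21, -17)) = 8.2462 <-- minimum
d((-13, -19), (22, 0)) = 39.8246
d((-13, -19), (15, -10)) = 29.4109
d((-13, -19), (13, 0)) = 32.2025
d((-13, -19), (-5, 10)) = 30.0832
d((-13, -19), (25, 19)) = 53.7401
d((-21, -17), (22, 0)) = 46.2385
d((-21, -17), (15, -10)) = 36.6742
d((-21, -17), (13, 0)) = 38.0132
d((-21, -17), (-5, 10)) = 31.3847
d((-21, -17), (25, 19)) = 58.4123
d((22, 0), (15, -10)) = 12.2066
d((22, 0), (13, 0)) = 9.0
d((22, 0), (-5, 10)) = 28.7924
d((22, 0), (25, 19)) = 19.2354
d((15, -10), (13, 0)) = 10.198
d((15, -10), (-5, 10)) = 28.2843
d((15, -10), (25, 19)) = 30.6757
d((13, 0), (-5, 10)) = 20.5913
d((13, 0), (25, 19)) = 22.4722
d((-5, 10), (25, 19)) = 31.3209

Closest pair: (-13, -19) and (-21, -17) with distance 8.2462

The closest pair is (-13, -19) and (-21, -17) with Euclidean distance 8.2462. For 7 points, brute-force pairwise comparison is shown above. For large n, the divide-and-conquer algorithm (sort by x, recurse on halves, check the dividing strip) achieves O(n log n).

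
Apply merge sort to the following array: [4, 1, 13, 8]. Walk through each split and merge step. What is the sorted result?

Merge sort trace:

Split: [4, 1, 13, 8] -> [4, 1] and [13, 8]
  Split: [4, 1] -> [4] and [1]
  Merge: [4] + [1] -> [1, 4]
  Split: [13, 8] -> [13] and [8]
  Merge: [13] + [8] -> [8, 13]
Merge: [1, 4] + [8, 13] -> [1, 4, 8, 13]

Final sorted array: [1, 4, 8, 13]

The merge sort proceeds by recursively splitting the array and merging sorted halves.
After all merges, the sorted array is [1, 4, 8, 13].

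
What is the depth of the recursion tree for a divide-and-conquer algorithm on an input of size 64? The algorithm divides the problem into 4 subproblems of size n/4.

For divide and conquer with division factor 4:

Problem sizes at each level:
Level 0: 64
Level 1: 16
Level 2: 4
Level 3: 1

The root is level 0 and the size-1 base case is level 3 (the tree spans levels 0 through 3, i.e. 4 levels counting the root), so the depth is the number of divisions: log_4(64) = 3

The recursion tree depth is log_4(64) = 3. At each level, the problem size is divided by 4, so it takes 3 divisions to reduce to a base case of size 1. The algorithm makes 4 recursive calls at each level.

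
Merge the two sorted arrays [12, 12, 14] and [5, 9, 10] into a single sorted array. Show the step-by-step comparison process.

Merging process:

Compare 12 vs 5: take 5 from right. Merged: [5]
Compare 12 vs 9: take 9 from right. Merged: [5, 9]
Compare 12 vs 10: take 10 from right. Merged: [5, 9, 10]
Append remaining from left: [12, 12, 14]. Merged: [5, 9, 10, 12, 12, 14]

Final merged array: [5, 9, 10, 12, 12, 14]
Total comparisons: 3

The merged array is [5, 9, 10, 12, 12, 14], requiring 3 comparisons. The merge step runs in O(n) time where n is the total number of elements.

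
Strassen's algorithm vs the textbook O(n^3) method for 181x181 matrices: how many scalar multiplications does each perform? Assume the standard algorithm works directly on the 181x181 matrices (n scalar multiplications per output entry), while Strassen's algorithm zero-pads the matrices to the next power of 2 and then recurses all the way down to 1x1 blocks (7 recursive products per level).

Matrix multiplication for 181x181 matrices:

Strassen's algorithm requires power-of-2 dimensions. Pad 181x181 to 256x256 (next power of 2).

Standard algorithm: 181^3 = 5929741 multiplications
Strassen's algorithm: 7^(log2(256)) = 7^8 = 5764801 multiplications
Savings: 5929741 - 5764801 = 164940 multiplications

Standard: 5929741 multiplications (181^3). Strassen: 5764801 multiplications (7^8, after padding to 256x256). Strassen reduces 8 recursive multiplications to 7 at each level.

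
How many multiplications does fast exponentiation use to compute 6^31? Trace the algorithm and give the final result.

Computing 6^31 by squaring (build up from 6^1; each line after the first costs one multiplication):

6^1 = 6
6^2 = (6^1)^2 = 6^2 = 36
6^3 = 6 * 6^2 = 6 * 36 = 216
6^6 = (6^3)^2 = 216^2 = 46656
6^7 = 6 * 6^6 = 6 * 46656 = 279936
6^14 = (6^7)^2 = 279936^2 = 78364164096
6^15 = 6 * 6^14 = 6 * 78364164096 = 470184984576
6^30 = (6^15)^2 = 470184984576^2 = 221073919720733357899776
6^31 = 6 * 6^30 = 6 * 221073919720733357899776 = 1326443518324400147398656

Result: 1326443518324400147398656
Multiplications needed: 8 (8 lines after 6^1)

6^31 = 1326443518324400147398656. Using exponentiation by squaring, this requires 8 multiplications. The key idea: if the exponent is even, square the half-power; if odd, multiply by the base once.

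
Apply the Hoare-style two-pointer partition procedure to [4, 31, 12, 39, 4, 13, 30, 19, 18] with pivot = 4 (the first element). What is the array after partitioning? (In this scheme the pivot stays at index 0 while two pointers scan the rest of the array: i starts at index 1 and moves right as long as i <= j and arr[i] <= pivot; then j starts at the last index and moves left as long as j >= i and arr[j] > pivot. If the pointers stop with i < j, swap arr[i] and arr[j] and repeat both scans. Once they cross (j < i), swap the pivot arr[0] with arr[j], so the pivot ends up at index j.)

Hoare-style two-pointer partition with pivot = 4:

Initial array: [4, 31, 12, 39, 4, 13, 30, 19, 18]

Pointers start at i = 1, j = 8.
i stops at index 1 (arr[1]=31 > 4), j stops at index 4 (arr[4]=4 <= 4): swap arr[1] and arr[4], array becomes [4, 4, 12, 39, 31, 13, 30, 19, 18]
i ends at 2, j ends at 1: the pointers have crossed (j < i), so scanning stops.

Swap pivot arr[0] with arr[1] to place pivot at position 1: [4, 4, 12, 39, 31, 13, 30, 19, 18]
Pivot position: 1

After partitioning with pivot 4, the array becomes [4, 4, 12, 39, 31, 13, 30, 19, 18]. The pivot is placed at index 1. All elements to the left of the pivot are <= 4, and all elements to the right are > 4.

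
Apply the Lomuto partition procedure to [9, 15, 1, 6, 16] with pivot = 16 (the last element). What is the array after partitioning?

Lomuto partition with pivot = 16:

Initial array: [9, 15, 1, 6, 16]

arr[0]=9 <= 16: swap with position 0, array becomes [9, 15, 1, 6, 16]
arr[1]=15 <= 16: swap with position 1, array becomes [9, 15, 1, 6, 16]
arr[2]=1 <= 16: swap with position 2, array becomes [9, 15, 1, 6, 16]
arr[3]=6 <= 16: swap with position 3, array becomes [9, 15, 1, 6, 16]

Place pivot at position 4: [9, 15, 1, 6, 16]
Pivot position: 4

After partitioning with pivot 16, the array becomes [9, 15, 1, 6, 16]. The pivot is placed at index 4. All elements to the left of the pivot are <= 16, and all elements to the right are > 16.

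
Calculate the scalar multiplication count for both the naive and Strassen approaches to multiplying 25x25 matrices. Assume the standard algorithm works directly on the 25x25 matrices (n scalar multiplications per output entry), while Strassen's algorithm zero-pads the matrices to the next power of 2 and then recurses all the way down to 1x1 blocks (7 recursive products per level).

Matrix multiplication for 25x25 matrices:

Strassen's algorithm requires power-of-2 dimensions. Pad 25x25 to 32x32 (next power of 2).

Standard algorithm: 25^3 = 15625 multiplications
Strassen's algorithm: 7^(log2(32)) = 7^5 = 16807 multiplications
Difference: 15625 - 16807 = -1182 (Strassen uses MORE here due to padding overhead — for small or just-over-power-of-2 n, padding can outweigh the per-level savings)

Standard: 15625 multiplications (25^3). Strassen: 16807 multiplications (7^5, after padding to 32x32). Strassen reduces 8 recursive multiplications to 7 at each level.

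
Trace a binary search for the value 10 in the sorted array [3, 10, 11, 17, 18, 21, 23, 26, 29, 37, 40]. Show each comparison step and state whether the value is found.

Binary search for 10 in [3, 10, 11, 17, 18, 21, 23, 26, 29, 37, 40]:

lo=0, hi=10, mid=5, arr[mid]=21 -> 21 > 10, search left half
lo=0, hi=4, mid=2, arr[mid]=11 -> 11 > 10, search left half
lo=0, hi=1, mid=0, arr[mid]=3 -> 3 < 10, search right half
lo=1, hi=1, mid=1, arr[mid]=10 -> Found target at index 1!

Binary search finds 10 at index 1 after 4 comparisons. The search repeatedly halves the search space by comparing with the middle element.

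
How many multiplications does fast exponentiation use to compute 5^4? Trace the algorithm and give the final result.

Computing 5^4 by squaring (build up from 5^1; each line after the first costs one multiplication):

5^1 = 5
5^2 = (5^1)^2 = 5^2 = 25
5^4 = (5^2)^2 = 25^2 = 625

Result: 625
Multiplications needed: 2 (2 lines after 5^1)

5^4 = 625. Using exponentiation by squaring, this requires 2 multiplications. The key idea: if the exponent is even, square the half-power; if odd, multiply by the base once.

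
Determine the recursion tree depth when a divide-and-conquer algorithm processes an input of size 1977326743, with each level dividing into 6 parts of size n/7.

For divide and conquer with division factor 7:

Problem sizes at each level:
Level 0: 1977326743
Level 1: 282475249
Level 2: 40353607
Level 3: 5764801
Level 4: 823543
Level 5: 117649
Level 6: 16807
Level 7: 2401
Level 8: 343
Level 9: 49
Level 10: 7
Level 11: 1

The root is level 0 and the size-1 base case is level 11 (the tree spans levels 0 through 11, i.e. 12 levels counting the root), so the depth is the number of divisions: log_7(1977326743) = 11

The recursion tree depth is log_7(1977326743) = 11. At each level, the problem size is divided by 7, so it takes 11 divisions to reduce to a base case of size 1. The algorithm makes 6 recursive calls at each level.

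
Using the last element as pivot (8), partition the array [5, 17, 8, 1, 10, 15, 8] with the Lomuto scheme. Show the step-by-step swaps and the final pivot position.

Lomuto partition with pivot = 8:

Initial array: [5, 17, 8, 1, 10, 15, 8]

arr[0]=5 <= 8: swap with position 0, array becomes [5, 17, 8, 1, 10, 15, 8]
arr[1]=17 > 8: no swap
arr[2]=8 <= 8: swap with position 1, array becomes [5, 8, 17, 1, 10, 15, 8]
arr[3]=1 <= 8: swap with position 2, array becomes [5, 8, 1, 17, 10, 15, 8]
arr[4]=10 > 8: no swap
arr[5]=15 > 8: no swap

Place pivot at position 3: [5, 8, 1, 8, 10, 15, 17]
Pivot position: 3

After partitioning with pivot 8, the array becomes [5, 8, 1, 8, 10, 15, 17]. The pivot is placed at index 3. All elements to the left of the pivot are <= 8, and all elements to the right are > 8.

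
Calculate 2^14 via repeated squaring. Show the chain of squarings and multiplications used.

Computing 2^14 by squaring (build up from 2^1; each line after the first costs one multiplication):

2^1 = 2
2^2 = (2^1)^2 = 2^2 = 4
2^3 = 2 * 2^2 = 2 * 4 = 8
2^6 = (2^3)^2 = 8^2 = 64
2^7 = 2 * 2^6 = 2 * 64 = 128
2^14 = (2^7)^2 = 128^2 = 16384

Result: 16384
Multiplications needed: 5 (5 lines after 2^1)

2^14 = 16384. Using exponentiation by squaring, this requires 5 multiplications. The key idea: if the exponent is even, square the half-power; if odd, multiply by the base once.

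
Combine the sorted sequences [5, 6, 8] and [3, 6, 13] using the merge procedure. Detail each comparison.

Merging process:

Compare 5 vs 3: take 3 from right. Merged: [3]
Compare 5 vs 6: take 5 from left. Merged: [3, 5]
Compare 6 vs 6: take 6 from left. Merged: [3, 5, 6]
Compare 8 vs 6: take 6 from right. Merged: [3, 5, 6, 6]
Compare 8 vs 13: take 8 from left. Merged: [3, 5, 6, 6, 8]
Append remaining from right: [13]. Merged: [3, 5, 6, 6, 8, 13]

Final merged array: [3, 5, 6, 6, 8, 13]
Total comparisons: 5

The merged array is [3, 5, 6, 6, 8, 13], requiring 5 comparisons. The merge step runs in O(n) time where n is the total number of elements.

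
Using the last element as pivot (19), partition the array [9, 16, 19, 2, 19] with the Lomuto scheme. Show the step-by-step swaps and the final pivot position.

Lomuto partition with pivot = 19:

Initial array: [9, 16, 19, 2, 19]

arr[0]=9 <= 19: swap with position 0, array becomes [9, 16, 19, 2, 19]
arr[1]=16 <= 19: swap with position 1, array becomes [9, 16, 19, 2, 19]
arr[2]=19 <= 19: swap with position 2, array becomes [9, 16, 19, 2, 19]
arr[3]=2 <= 19: swap with position 3, array becomes [9, 16, 19, 2, 19]

Place pivot at position 4: [9, 16, 19, 2, 19]
Pivot position: 4

After partitioning with pivot 19, the array becomes [9, 16, 19, 2, 19]. The pivot is placed at index 4. All elements to the left of the pivot are <= 19, and all elements to the right are > 19.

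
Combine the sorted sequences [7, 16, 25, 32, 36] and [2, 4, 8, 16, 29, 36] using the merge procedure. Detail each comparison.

Merging process:

Compare 7 vs 2: take 2 from right. Merged: [2]
Compare 7 vs 4: take 4 from right. Merged: [2, 4]
Compare 7 vs 8: take 7 from left. Merged: [2, 4, 7]
Compare 16 vs 8: take 8 from right. Merged: [2, 4, 7, 8]
Compare 16 vs 16: take 16 from left. Merged: [2, 4, 7, 8, 16]
Compare 25 vs 16: take 16 from right. Merged: [2, 4, 7, 8, 16, 16]
Compare 25 vs 29: take 25 from left. Merged: [2, 4, 7, 8, 16, 16, 25]
Compare 32 vs 29: take 29 from right. Merged: [2, 4, 7, 8, 16, 16, 25, 29]
Compare 32 vs 36: take 32 from left. Merged: [2, 4, 7, 8, 16, 16, 25, 29, 32]
Compare 36 vs 36: take 36 from left. Merged: [2, 4, 7, 8, 16, 16, 25, 29, 32, 36]
Append remaining from right: [36]. Merged: [2, 4, 7, 8, 16, 16, 25, 29, 32, 36, 36]

Final merged array: [2, 4, 7, 8, 16, 16, 25, 29, 32, 36, 36]
Total comparisons: 10

The merged array is [2, 4, 7, 8, 16, 16, 25, 29, 32, 36, 36], requiring 10 comparisons. The merge step runs in O(n) time where n is the total number of elements.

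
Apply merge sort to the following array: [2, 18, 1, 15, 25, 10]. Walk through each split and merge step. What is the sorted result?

Merge sort trace:

Split: [2, 18, 1, 15, 25, 10] -> [2, 18, 1] and [15, 25, 10]
  Split: [2, 18, 1] -> [2] and [18, 1]
    Split: [18, 1] -> [18] and [1]
    Merge: [18] + [1] -> [1, 18]
  Merge: [2] + [1, 18] -> [1, 2, 18]
  Split: [15, 25, 10] -> [15] and [25, 10]
    Split: [25, 10] -> [25] and [10]
    Merge: [25] + [10] -> [10, 25]
  Merge: [15] + [10, 25] -> [10, 15, 25]
Merge: [1, 2, 18] + [10, 15, 25] -> [1, 2, 10, 15, 18, 25]

Final sorted array: [1, 2, 10, 15, 18, 25]

The merge sort proceeds by recursively splitting the array and merging sorted halves.
After all merges, the sorted array is [1, 2, 10, 15, 18, 25].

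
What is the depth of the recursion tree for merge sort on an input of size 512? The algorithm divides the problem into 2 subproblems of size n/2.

For divide and conquer with division factor 2:

Problem sizes at each level:
Level 0: 512
Level 1: 256
Level 2: 128
Level 3: 64
Level 4: 32
Level 5: 16
Level 6: 8
Level 7: 4
Level 8: 2
Level 9: 1

The root is level 0 and the size-1 base case is level 9 (the tree spans levels 0 through 9, i.e. 10 levels counting the root), so the depth is the number of divisions: log_2(512) = 9

The recursion tree depth is log_2(512) = 9. At each level, the problem size is divided by 2, so it takes 9 divisions to reduce to a base case of size 1. The algorithm makes 2 recursive calls at each level.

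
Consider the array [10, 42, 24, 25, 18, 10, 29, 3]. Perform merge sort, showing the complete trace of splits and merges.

Merge sort trace:

Split: [10, 42, 24, 25, 18, 10, 29, 3] -> [10, 42, 24, 25] and [18, 10, 29, 3]
  Split: [10, 42, 24, 25] -> [10, 42] and [24, 25]
    Split: [10, 42] -> [10] and [42]
    Merge: [10] + [42] -> [10, 42]
    Split: [24, 25] -> [24] and [25]
    Merge: [24] + [25] -> [24, 25]
  Merge: [10, 42] + [24, 25] -> [10, 24, 25, 42]
  Split: [18, 10, 29, 3] -> [18, 10] and [29, 3]
    Split: [18, 10] -> [18] and [10]
    Merge: [18] + [10] -> [10, 18]
    Split: [29, 3] -> [29] and [3]
    Merge: [29] + [3] -> [3, 29]
  Merge: [10, 18] + [3, 29] -> [3, 10, 18, 29]
Merge: [10, 24, 25, 42] + [3, 10, 18, 29] -> [3, 10, 10, 18, 24, 25, 29, 42]

Final sorted array: [3, 10, 10, 18, 24, 25, 29, 42]

The merge sort proceeds by recursively splitting the array and merging sorted halves.
After all merges, the sorted array is [3, 10, 10, 18, 24, 25, 29, 42].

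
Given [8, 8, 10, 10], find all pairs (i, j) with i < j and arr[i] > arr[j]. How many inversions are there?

Finding inversions in [8, 8, 10, 10]:


Total inversions: 0

The array has 0 inversions. It is already sorted.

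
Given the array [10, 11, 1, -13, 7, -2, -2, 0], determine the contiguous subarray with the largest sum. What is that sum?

Using Kadane's algorithm on [10, 11, 1, -13, 7, -2, -2, 0]:

Scanning through the array:
Position 1 (value 11): max_ending_here = 21, max_so_far = 21
Position 2 (value 1): max_ending_here = 22, max_so_far = 22
Position 3 (value -13): max_ending_here = 9, max_so_far = 22
Position 4 (value 7): max_ending_here = 16, max_so_far = 22
Position 5 (value -2): max_ending_here = 14, max_so_far = 22
Position 6 (value -2): max_ending_here = 12, max_so_far = 22
Position 7 (value 0): max_ending_here = 12, max_so_far = 22

Maximum subarray: [10, 11, 1]
Maximum sum: 22

The maximum subarray is [10, 11, 1] with sum 22. This subarray runs from index 0 to index 2.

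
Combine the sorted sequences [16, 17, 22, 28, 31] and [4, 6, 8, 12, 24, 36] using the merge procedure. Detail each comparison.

Merging process:

Compare 16 vs 4: take 4 from right. Merged: [4]
Compare 16 vs 6: take 6 from right. Merged: [4, 6]
Compare 16 vs 8: take 8 from right. Merged: [4, 6, 8]
Compare 16 vs 12: take 12 from right. Merged: [4, 6, 8, 12]
Compare 16 vs 24: take 16 from left. Merged: [4, 6, 8, 12, 16]
Compare 17 vs 24: take 17 from left. Merged: [4, 6, 8, 12, 16, 17]
Compare 22 vs 24: take 22 from left. Merged: [4, 6, 8, 12, 16, 17, 22]
Compare 28 vs 24: take 24 from right. Merged: [4, 6, 8, 12, 16, 17, 22, 24]
Compare 28 vs 36: take 28 from left. Merged: [4, 6, 8, 12, 16, 17, 22, 24, 28]
Compare 31 vs 36: take 31 from left. Merged: [4, 6, 8, 12, 16, 17, 22, 24, 28, 31]
Append remaining from right: [36]. Merged: [4, 6, 8, 12, 16, 17, 22, 24, 28, 31, 36]

Final merged array: [4, 6, 8, 12, 16, 17, 22, 24, 28, 31, 36]
Total comparisons: 10

The merged array is [4, 6, 8, 12, 16, 17, 22, 24, 28, 31, 36], requiring 10 comparisons. The merge step runs in O(n) time where n is the total number of elements.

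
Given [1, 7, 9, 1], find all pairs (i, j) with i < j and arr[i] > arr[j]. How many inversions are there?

Finding inversions in [1, 7, 9, 1]:

(1, 3): arr[1]=7 > arr[3]=1
(2, 3): arr[2]=9 > arr[3]=1

Total inversions: 2

The array has 2 inversion(s): (1,3), (2,3). Each pair (i,j) satisfies i < j and arr[i] > arr[j].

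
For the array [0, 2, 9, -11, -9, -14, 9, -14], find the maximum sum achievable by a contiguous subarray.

Using Kadane's algorithm on [0, 2, 9, -11, -9, -14, 9, -14]:

Scanning through the array:
Position 1 (value 2): max_ending_here = 2, max_so_far = 2
Position 2 (value 9): max_ending_here = 11, max_so_far = 11
Position 3 (value -11): max_ending_here = 0, max_so_far = 11
Position 4 (value -9): max_ending_here = -9, max_so_far = 11
Position 5 (value -14): max_ending_here = -14, max_so_far = 11
Position 6 (value 9): max_ending_here = 9, max_so_far = 11
Position 7 (value -14): max_ending_here = -5, max_so_far = 11

Maximum subarray: [0, 2, 9]
Maximum sum: 11

The maximum subarray is [0, 2, 9] with sum 11. This subarray runs from index 0 to index 2.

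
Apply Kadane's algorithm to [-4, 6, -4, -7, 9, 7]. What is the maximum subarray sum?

Using Kadane's algorithm on [-4, 6, -4, -7, 9, 7]:

Scanning through the array:
Position 1 (value 6): max_ending_here = 6, max_so_far = 6
Position 2 (value -4): max_ending_here = 2, max_so_far = 6
Position 3 (value -7): max_ending_here = -5, max_so_far = 6
Position 4 (value 9): max_ending_here = 9, max_so_far = 9
Position 5 (value 7): max_ending_here = 16, max_so_far = 16

Maximum subarray: [9, 7]
Maximum sum: 16

The maximum subarray is [9, 7] with sum 16. This subarray runs from index 4 to index 5.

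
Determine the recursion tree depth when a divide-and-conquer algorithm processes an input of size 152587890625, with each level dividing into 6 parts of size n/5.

For divide and conquer with division factor 5:

Problem sizes at each level:
Level 0: 152587890625
Level 1: 30517578125
Level 2: 6103515625
Level 3: 1220703125
Level 4: 244140625
Level 5: 48828125
Level 6: 9765625
Level 7: 1953125
Level 8: 390625
Level 9: 78125
Level 10: 15625
Level 11: 3125
Level 12: 625
Level 13: 125
Level 14: 25
Level 15: 5
Level 16: 1

The root is level 0 and the size-1 base case is level 16 (the tree spans levels 0 through 16, i.e. 17 levels counting the root), so the depth is the number of divisions: log_5(152587890625) = 16

The recursion tree depth is log_5(152587890625) = 16. At each level, the problem size is divided by 5, so it takes 16 divisions to reduce to a base case of size 1. The algorithm makes 6 recursive calls at each level.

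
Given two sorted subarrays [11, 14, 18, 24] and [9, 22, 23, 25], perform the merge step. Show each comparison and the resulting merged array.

Merging process:

Compare 11 vs 9: take 9 from right. Merged: [9]
Compare 11 vs 22: take 11 from left. Merged: [9, 11]
Compare 14 vs 22: take 14 from left. Merged: [9, 11, 14]
Compare 18 vs 22: take 18 from left. Merged: [9, 11, 14, 18]
Compare 24 vs 22: take 22 from right. Merged: [9, 11, 14, 18, 22]
Compare 24 vs 23: take 23 from right. Merged: [9, 11, 14, 18, 22, 23]
Compare 24 vs 25: take 24 from left. Merged: [9, 11, 14, 18, 22, 23, 24]
Append remaining from right: [25]. Merged: [9, 11, 14, 18, 22, 23, 24, 25]

Final merged array: [9, 11, 14, 18, 22, 23, 24, 25]
Total comparisons: 7

The merged array is [9, 11, 14, 18, 22, 23, 24, 25], requiring 7 comparisons. The merge step runs in O(n) time where n is the total number of elements.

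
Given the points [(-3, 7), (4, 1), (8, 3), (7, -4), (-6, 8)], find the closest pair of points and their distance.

Computing all pairwise distances among 5 points:

d((-3, 7), (4, 1)) = 9.2195
d((-3, 7), (8, 3)) = 11.7047
d((-3, 7), (7, -4)) = 14.8661
d((-3, 7), (-6, 8)) = 3.1623 <-- minimum
d((4, 1), (8, 3)) = 4.4721
d((4, 1), (7, -4)) = 5.831
d((4, 1), (-6, 8)) = 12.2066
d((8, 3), (7, -4)) = 7.0711
d((8, 3), (-6, 8)) = 14.8661
d((7, -4), (-6, 8)) = 17.6918

Closest pair: (-3, 7) and (-6, 8) with distance 3.1623

The closest pair is (-3, 7) and (-6, 8) with Euclidean distance 3.1623. For 5 points, brute-force pairwise comparison is shown above. For large n, the divide-and-conquer algorithm (sort by x, recurse on halves, check the dividing strip) achieves O(n log n).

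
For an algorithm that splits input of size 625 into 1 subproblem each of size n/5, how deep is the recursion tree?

For divide and conquer with division factor 5:

Problem sizes at each level:
Level 0: 625
Level 1: 125
Level 2: 25
Level 3: 5
Level 4: 1

The root is level 0 and the size-1 base case is level 4 (the tree spans levels 0 through 4, i.e. 5 levels counting the root), so the depth is the number of divisions: log_5(625) = 4

The recursion tree depth is log_5(625) = 4. At each level, the problem size is divided by 5, so it takes 4 divisions to reduce to a base case of size 1. The algorithm makes 1 recursive call at each level.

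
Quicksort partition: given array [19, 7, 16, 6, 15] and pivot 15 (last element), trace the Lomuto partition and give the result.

Lomuto partition with pivot = 15:

Initial array: [19, 7, 16, 6, 15]

arr[0]=19 > 15: no swap
arr[1]=7 <= 15: swap with position 0, array becomes [7, 19, 16, 6, 15]
arr[2]=16 > 15: no swap
arr[3]=6 <= 15: swap with position 1, array becomes [7, 6, 16, 19, 15]

Place pivot at position 2: [7, 6, 15, 19, 16]
Pivot position: 2

After partitioning with pivot 15, the array becomes [7, 6, 15, 19, 16]. The pivot is placed at index 2. All elements to the left of the pivot are <= 15, and all elements to the right are > 15.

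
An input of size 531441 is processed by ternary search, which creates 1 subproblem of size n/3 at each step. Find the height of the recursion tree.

For divide and conquer with division factor 3:

Problem sizes at each level:
Level 0: 531441
Level 1: 177147
Level 2: 59049
Level 3: 19683
Level 4: 6561
Level 5: 2187
Level 6: 729
Level 7: 243
Level 8: 81
Level 9: 27
Level 10: 9
Level 11: 3
Level 12: 1

The root is level 0 and the size-1 base case is level 12 (the tree spans levels 0 through 12, i.e. 13 levels counting the root), so the depth is the number of divisions: log_3(531441) = 12

The recursion tree depth is log_3(531441) = 12. At each level, the problem size is divided by 3, so it takes 12 divisions to reduce to a base case of size 1. The algorithm makes 1 recursive call at each level.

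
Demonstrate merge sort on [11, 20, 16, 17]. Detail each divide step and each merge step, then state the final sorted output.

Merge sort trace:

Split: [11, 20, 16, 17] -> [11, 20] and [16, 17]
  Split: [11, 20] -> [11] and [20]
  Merge: [11] + [20] -> [11, 20]
  Split: [16, 17] -> [16] and [17]
  Merge: [16] + [17] -> [16, 17]
Merge: [11, 20] + [16, 17] -> [11, 16, 17, 20]

Final sorted array: [11, 16, 17, 20]

The merge sort proceeds by recursively splitting the array and merging sorted halves.
After all merges, the sorted array is [11, 16, 17, 20].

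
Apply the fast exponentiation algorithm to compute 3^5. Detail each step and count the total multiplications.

Computing 3^5 by squaring (build up from 3^1; each line after the first costs one multiplication):

3^1 = 3
3^2 = (3^1)^2 = 3^2 = 9
3^4 = (3^2)^2 = 9^2 = 81
3^5 = 3 * 3^4 = 3 * 81 = 243

Result: 243
Multiplications needed: 3 (3 lines after 3^1)

3^5 = 243. Using exponentiation by squaring, this requires 3 multiplications. The key idea: if the exponent is even, square the half-power; if odd, multiply by the base once.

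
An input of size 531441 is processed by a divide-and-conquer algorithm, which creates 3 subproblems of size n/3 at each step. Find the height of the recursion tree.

For divide and conquer with division factor 3:

Problem sizes at each level:
Level 0: 531441
Level 1: 177147
Level 2: 59049
Level 3: 19683
Level 4: 6561
Level 5: 2187
Level 6: 729
Level 7: 243
Level 8: 81
Level 9: 27
Level 10: 9
Level 11: 3
Level 12: 1

The root is level 0 and the size-1 base case is level 12 (the tree spans levels 0 through 12, i.e. 13 levels counting the root), so the depth is the number of divisions: log_3(531441) = 12

The recursion tree depth is log_3(531441) = 12. At each level, the problem size is divided by 3, so it takes 12 divisions to reduce to a base case of size 1. The algorithm makes 3 recursive calls at each level.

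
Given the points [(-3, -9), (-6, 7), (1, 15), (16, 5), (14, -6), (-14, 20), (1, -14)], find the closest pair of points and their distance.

Computing all pairwise distances among 7 points:

d((-3, -9), (-6, 7)) = 16.2788
d((-3, -9), (1, 15)) = 24.3311
d((-3, -9), (16, 5)) = 23.6008
d((-3, -9), (14, -6)) = 17.2627
d((-3, -9), (-14, 20)) = 31.0161
d((-3, -9), (1, -14)) = 6.4031 <-- minimum
d((-6, 7), (1, 15)) = 10.6301
d((-6, 7), (16, 5)) = 22.0907
d((-6, 7), (14, -6)) = 23.8537
d((-6, 7), (-14, 20)) = 15.2643
d((-6, 7), (1, -14)) = 22.1359
d((1, 15), (16, 5)) = 18.0278
d((1, 15), (14, -6)) = 24.6982
d((1, 15), (-14, 20)) = 15.8114
d((1, 15), (1, -14)) = 29.0
d((16, 5), (14, -6)) = 11.1803
d((16, 5), (-14, 20)) = 33.541
d((16, 5), (1, -14)) = 24.2074
d((14, -6), (-14, 20)) = 38.2099
d((14, -6), (1, -14)) = 15.2643
d((-14, 20), (1, -14)) = 37.1618

Closest pair: (-3, -9) and (1, -14) with distance 6.4031

The closest pair is (-3, -9) and (1, -14) with Euclidean distance 6.4031. For 7 points, brute-force pairwise comparison is shown above. For large n, the divide-and-conquer algorithm (sort by x, recurse on halves, check the dividing strip) achieves O(n log n).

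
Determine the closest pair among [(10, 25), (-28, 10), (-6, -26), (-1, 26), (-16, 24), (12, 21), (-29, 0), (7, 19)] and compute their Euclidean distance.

Computing all pairwise distances among 8 points:

d((10, 25), (-28, 10)) = 40.8534
d((10, 25), (-6, -26)) = 53.4509
d((10, 25), (-1, 26)) = 11.0454
d((10, 25), (-16, 24)) = 26.0192
d((10, 25), (12, 21)) = 4.4721 <-- minimum
d((10, 25), (-29, 0)) = 46.3249
d((10, 25), (7, 19)) = 6.7082
d((-28, 10), (-6, -26)) = 42.19
d((-28, 10), (-1, 26)) = 31.3847
d((-28, 10), (-16, 24)) = 18.4391
d((-28, 10), (12, 21)) = 41.4849
d((-28, 10), (-29, 0)) = 10.0499
d((-28, 10), (7, 19)) = 36.1386
d((-6, -26), (-1, 26)) = 52.2398
d((-6, -26), (-16, 24)) = 50.9902
d((-6, -26), (12, 21)) = 50.3289
d((-6, -26), (-29, 0)) = 34.7131
d((-6, -26), (7, 19)) = 46.8402
d((-1, 26), (-16, 24)) = 15.1327
d((-1, 26), (12, 21)) = 13.9284
d((-1, 26), (-29, 0)) = 38.2099
d((-1, 26), (7, 19)) = 10.6301
d((-16, 24), (12, 21)) = 28.1603
d((-16, 24), (-29, 0)) = 27.2947
d((-16, 24), (7, 19)) = 23.5372
d((12, 21), (-29, 0)) = 46.0652
d((12, 21), (7, 19)) = 5.3852
d((-29, 0), (7, 19)) = 40.7063

Closest pair: (10, 25) and (12, 21) with distance 4.4721

The closest pair is (10, 25) and (12, 21) with Euclidean distance 4.4721. For 8 points, brute-force pairwise comparison is shown above. For large n, the divide-and-conquer algorithm (sort by x, recurse on halves, check the dividing strip) achieves O(n log n).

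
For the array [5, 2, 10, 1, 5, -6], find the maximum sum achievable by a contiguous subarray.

Using Kadane's algorithm on [5, 2, 10, 1, 5, -6]:

Scanning through the array:
Position 1 (value 2): max_ending_here = 7, max_so_far = 7
Position 2 (value 10): max_ending_here = 17, max_so_far = 17
Position 3 (value 1): max_ending_here = 18, max_so_far = 18
Position 4 (value 5): max_ending_here = 23, max_so_far = 23
Position 5 (value -6): max_ending_here = 17, max_so_far = 23

Maximum subarray: [5, 2, 10, 1, 5]
Maximum sum: 23

The maximum subarray is [5, 2, 10, 1, 5] with sum 23. This subarray runs from index 0 to index 4.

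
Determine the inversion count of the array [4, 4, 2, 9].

Finding inversions in [4, 4, 2, 9]:

(0, 2): arr[0]=4 > arr[2]=2
(1, 2): arr[1]=4 > arr[2]=2

Total inversions: 2

The array has 2 inversion(s): (0,2), (1,2). Each pair (i,j) satisfies i < j and arr[i] > arr[j].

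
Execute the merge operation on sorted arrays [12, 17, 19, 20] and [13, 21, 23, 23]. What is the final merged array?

Merging process:

Compare 12 vs 13: take 12 from left. Merged: [12]
Compare 17 vs 13: take 13 from right. Merged: [12, 13]
Compare 17 vs 21: take 17 from left. Merged: [12, 13, 17]
Compare 19 vs 21: take 19 from left. Merged: [12, 13, 17, 19]
Compare 20 vs 21: take 20 from left. Merged: [12, 13, 17, 19, 20]
Append remaining from right: [21, 23, 23]. Merged: [12, 13, 17, 19, 20, 21, 23, 23]

Final merged array: [12, 13, 17, 19, 20, 21, 23, 23]
Total comparisons: 5

The merged array is [12, 13, 17, 19, 20, 21, 23, 23], requiring 5 comparisons. The merge step runs in O(n) time where n is the total number of elements.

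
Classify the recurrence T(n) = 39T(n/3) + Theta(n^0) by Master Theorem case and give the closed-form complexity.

Master Theorem for T(n) = 39T(n/3) + O(n^0):

a = 39, b = 3, c = 0
log_b(a) = log_3(39) = 3.3347

Case 1: c = 0 < log_3(39) = 3.3347
T(n) = O(n^(log_3 39))

For T(n) = 39T(n/3) + O(n^0): log_3(39) = 3.3347. This is Case 1 of the Master Theorem (c < log_b(a), work dominated by leaves), giving O(n^(log_3 39)).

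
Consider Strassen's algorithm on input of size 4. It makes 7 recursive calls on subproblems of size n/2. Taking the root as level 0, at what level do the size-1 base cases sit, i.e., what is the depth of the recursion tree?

For divide and conquer with division factor 2:

Problem sizes at each level:
Level 0: 4
Level 1: 2
Level 2: 1

The root is level 0 and the size-1 base case is level 2 (the tree spans levels 0 through 2, i.e. 3 levels counting the root), so the depth is the number of divisions: log_2(4) = 2

The recursion tree depth is log_2(4) = 2. At each level, the problem size is divided by 2, so it takes 2 divisions to reduce to a base case of size 1. The algorithm makes 7 recursive calls at each level.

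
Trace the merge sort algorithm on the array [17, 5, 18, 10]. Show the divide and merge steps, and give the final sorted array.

Merge sort trace:

Split: [17, 5, 18, 10] -> [17, 5] and [18, 10]
  Split: [17, 5] -> [17] and [5]
  Merge: [17] + [5] -> [5, 17]
  Split: [18, 10] -> [18] and [10]
  Merge: [18] + [10] -> [10, 18]
Merge: [5, 17] + [10, 18] -> [5, 10, 17, 18]

Final sorted array: [5, 10, 17, 18]

The merge sort proceeds by recursively splitting the array and merging sorted halves.
After all merges, the sorted array is [5, 10, 17, 18].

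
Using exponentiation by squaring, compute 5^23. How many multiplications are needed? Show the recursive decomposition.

Computing 5^23 by squaring (build up from 5^1; each line after the first costs one multiplication):

5^1 = 5
5^2 = (5^1)^2 = 5^2 = 25
5^4 = (5^2)^2 = 25^2 = 625
5^5 = 5 * 5^4 = 5 * 625 = 3125
5^10 = (5^5)^2 = 3125^2 = 9765625
5^11 = 5 * 5^10 = 5 * 9765625 = 48828125
5^22 = (5^11)^2 = 48828125^2 = 2384185791015625
5^23 = 5 * 5^22 = 5 * 2384185791015625 = 11920928955078125

Result: 11920928955078125
Multiplications needed: 7 (7 lines after 5^1)

5^23 = 11920928955078125. Using exponentiation by squaring, this requires 7 multiplications. The key idea: if the exponent is even, square the half-power; if odd, multiply by the base once.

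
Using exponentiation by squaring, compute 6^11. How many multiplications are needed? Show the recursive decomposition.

Computing 6^11 by squaring (build up from 6^1; each line after the first costs one multiplication):

6^1 = 6
6^2 = (6^1)^2 = 6^2 = 36
6^4 = (6^2)^2 = 36^2 = 1296
6^5 = 6 * 6^4 = 6 * 1296 = 7776
6^10 = (6^5)^2 = 7776^2 = 60466176
6^11 = 6 * 6^10 = 6 * 60466176 = 362797056

Result: 362797056
Multiplications needed: 5 (5 lines after 6^1)

6^11 = 362797056. Using exponentiation by squaring, this requires 5 multiplications. The key idea: if the exponent is even, square the half-power; if odd, multiply by the base once.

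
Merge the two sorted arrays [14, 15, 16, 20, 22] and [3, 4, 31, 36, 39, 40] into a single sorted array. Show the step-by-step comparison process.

Merging process:

Compare 14 vs 3: take 3 from right. Merged: [3]
Compare 14 vs 4: take 4 from right. Merged: [3, 4]
Compare 14 vs 31: take 14 from left. Merged: [3, 4, 14]
Compare 15 vs 31: take 15 from left. Merged: [3, 4, 14, 15]
Compare 16 vs 31: take 16 from left. Merged: [3, 4, 14, 15, 16]
Compare 20 vs 31: take 20 from left. Merged: [3, 4, 14, 15, 16, 20]
Compare 22 vs 31: take 22 from left. Merged: [3, 4, 14, 15, 16, 20, 22]
Append remaining from right: [31, 36, 39, 40]. Merged: [3, 4, 14, 15, 16, 20, 22, 31, 36, 39, 40]

Final merged array: [3, 4, 14, 15, 16, 20, 22, 31, 36, 39, 40]
Total comparisons: 7

The merged array is [3, 4, 14, 15, 16, 20, 22, 31, 36, 39, 40], requiring 7 comparisons. The merge step runs in O(n) time where n is the total number of elements.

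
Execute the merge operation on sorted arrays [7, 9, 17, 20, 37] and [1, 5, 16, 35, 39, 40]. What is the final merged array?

Merging process:

Compare 7 vs 1: take 1 from right. Merged: [1]
Compare 7 vs 5: take 5 from right. Merged: [1, 5]
Compare 7 vs 16: take 7 from left. Merged: [1, 5, 7]
Compare 9 vs 16: take 9 from left. Merged: [1, 5, 7, 9]
Compare 17 vs 16: take 16 from right. Merged: [1, 5, 7, 9, 16]
Compare 17 vs 35: take 17 from left. Merged: [1, 5, 7, 9, 16, 17]
Compare 20 vs 35: take 20 from left. Merged: [1, 5, 7, 9, 16, 17, 20]
Compare 37 vs 35: take 35 from right. Merged: [1, 5, 7, 9, 16, 17, 20, 35]
Compare 37 vs 39: take 37 from left. Merged: [1, 5, 7, 9, 16, 17, 20, 35, 37]
Append remaining from right: [39, 40]. Merged: [1, 5, 7, 9, 16, 17, 20, 35, 37, 39, 40]

Final merged array: [1, 5, 7, 9, 16, 17, 20, 35, 37, 39, 40]
Total comparisons: 9

The merged array is [1, 5, 7, 9, 16, 17, 20, 35, 37, 39, 40], requiring 9 comparisons. The merge step runs in O(n) time where n is the total number of elements.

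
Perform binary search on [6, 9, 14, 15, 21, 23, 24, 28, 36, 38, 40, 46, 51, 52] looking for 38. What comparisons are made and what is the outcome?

Binary search for 38 in [6, 9, 14, 15, 21, 23, 24, 28, 36, 38, 40, 46, 51, 52]:

lo=0, hi=13, mid=6, arr[mid]=24 -> 24 < 38, search right half
lo=7, hi=13, mid=10, arr[mid]=40 -> 40 > 38, search left half
lo=7, hi=9, mid=8, arr[mid]=36 -> 36 < 38, search right half
lo=9, hi=9, mid=9, arr[mid]=38 -> Found target at index 9!

Binary search finds 38 at index 9 after 4 comparisons. The search repeatedly halves the search space by comparing with the middle element.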